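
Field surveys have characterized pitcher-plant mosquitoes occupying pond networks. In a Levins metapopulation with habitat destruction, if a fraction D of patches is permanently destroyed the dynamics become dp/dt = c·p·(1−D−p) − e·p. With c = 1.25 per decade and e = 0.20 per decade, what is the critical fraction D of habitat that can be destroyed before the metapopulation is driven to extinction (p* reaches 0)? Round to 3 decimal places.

0.840

The nontrivial equilibrium is p* = (1−D) − e/c; extinction occurs when this hits zero.
So D_crit = 1 − e/c = 1 − 0.20/1.25 = 1 − 0.1600 = 0.8400.
Note this equals the original equilibrium occupancy — the Levins extinction-debt result.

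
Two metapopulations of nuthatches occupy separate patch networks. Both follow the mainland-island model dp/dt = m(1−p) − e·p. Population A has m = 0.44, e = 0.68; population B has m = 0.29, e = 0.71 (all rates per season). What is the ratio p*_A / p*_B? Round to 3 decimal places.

1.355

A: p*_A = m/(m+e) = 0.44/1.1200 = 0.3929.
B: p*_B = 0.29/1.0000 = 0.2900.
p*_A / p*_B = 0.3929/0.2900 = 1.3547.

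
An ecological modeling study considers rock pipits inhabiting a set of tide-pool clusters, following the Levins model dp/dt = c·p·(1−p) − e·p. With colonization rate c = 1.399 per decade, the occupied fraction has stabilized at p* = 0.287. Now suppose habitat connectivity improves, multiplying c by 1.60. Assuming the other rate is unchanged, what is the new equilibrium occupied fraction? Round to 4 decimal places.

Balance c(1−p*) = e gives e = 1.399×(1 − 0.28700) = 0.99749.
New p* = 1 − e/c = 1 − 0.99749/2.23840 = 0.55437.

0.5544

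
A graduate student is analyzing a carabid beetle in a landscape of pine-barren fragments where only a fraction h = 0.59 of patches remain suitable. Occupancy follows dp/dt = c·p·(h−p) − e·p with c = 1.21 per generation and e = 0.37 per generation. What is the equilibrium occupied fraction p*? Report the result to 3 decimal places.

Setting dp/dt = 0 and dividing by p* gives c·(h−p*) = e.
So p* = h − e/c = 0.59 − 0.37/1.21 = 0.59 − 0.3058 = 0.2842.

0.284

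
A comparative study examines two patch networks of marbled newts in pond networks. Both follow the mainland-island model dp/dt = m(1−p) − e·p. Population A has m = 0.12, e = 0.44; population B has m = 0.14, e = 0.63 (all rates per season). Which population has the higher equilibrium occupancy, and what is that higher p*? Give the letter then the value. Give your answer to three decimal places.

A: p*_A = m/(m+e) = 0.12/0.5600 = 0.2143.
B: p*_B = 0.14/0.7700 = 0.1818.
A is higher at 0.2143.

A, 0.214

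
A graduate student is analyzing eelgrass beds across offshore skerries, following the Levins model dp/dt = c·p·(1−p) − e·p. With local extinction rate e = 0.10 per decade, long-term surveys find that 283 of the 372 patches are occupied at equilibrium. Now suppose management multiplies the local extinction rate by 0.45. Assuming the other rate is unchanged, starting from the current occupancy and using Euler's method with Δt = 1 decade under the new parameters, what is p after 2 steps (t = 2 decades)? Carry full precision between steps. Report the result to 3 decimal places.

Observed p* = 283/372 = 0.76075.
Balance c(1−p*) = e gives c = e/(1 − 0.76075) = 0.10/0.23925 = 0.41798.
Starting from p₀ = 0.76075; update p ← p + (dp/dt)·Δt with the new parameters.
p: 0.76075 → 0.80259  (Δp = +0.04184)
p: 0.80259 → 0.83270  (Δp = +0.03011)

0.833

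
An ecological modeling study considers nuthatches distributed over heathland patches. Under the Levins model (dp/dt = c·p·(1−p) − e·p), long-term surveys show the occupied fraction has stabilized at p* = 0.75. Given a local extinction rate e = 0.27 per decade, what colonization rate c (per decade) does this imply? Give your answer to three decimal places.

At equilibrium c(1−p*) = e, so c = e/(1−p*).
c = 0.27/(1 − 0.75) = 0.27/0.2500 = 1.0800.

1.080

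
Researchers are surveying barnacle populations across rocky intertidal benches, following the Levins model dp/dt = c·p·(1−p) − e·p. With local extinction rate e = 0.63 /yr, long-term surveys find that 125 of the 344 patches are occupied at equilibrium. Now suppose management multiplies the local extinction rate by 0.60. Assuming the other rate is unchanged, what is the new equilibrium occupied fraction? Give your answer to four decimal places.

0.6180

Observed p* = 125/344 = 0.36337.
Balance c(1−p*) = e gives c = e/(1 − 0.36337) = 0.63/0.63663 = 0.98959.
New p* = 1 − e/c = 1 − 0.37800/0.98959 = 0.61802.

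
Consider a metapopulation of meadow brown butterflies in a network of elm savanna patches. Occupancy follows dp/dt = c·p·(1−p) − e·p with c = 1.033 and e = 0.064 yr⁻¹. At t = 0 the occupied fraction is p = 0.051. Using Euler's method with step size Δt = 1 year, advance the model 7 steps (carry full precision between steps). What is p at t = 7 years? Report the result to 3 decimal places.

0.935

Update rule: p ← p + [c·p·(1−p) − e·p]·Δt with Δt = 1.
t = 1: p = 0.05100 + (+0.04673) = 0.09773
t = 2: p = 0.09773 + (+0.08484) = 0.18257
t = 3: p = 0.18257 + (+0.14248) = 0.32505
t = 4: p = 0.32505 + (+0.20583) = 0.53087
t = 5: p = 0.53087 + (+0.22329) = 0.75416
t = 6: p = 0.75416 + (+0.14325) = 0.89742
t = 7: p = 0.89742 + (+0.03766) = 0.93508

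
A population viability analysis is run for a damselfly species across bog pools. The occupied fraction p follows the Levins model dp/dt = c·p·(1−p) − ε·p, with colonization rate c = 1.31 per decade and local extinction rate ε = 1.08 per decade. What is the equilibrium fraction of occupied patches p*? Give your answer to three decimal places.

Setting dp/dt = 0 and dividing through by p* gives c·(1−p*) = ε.
So p* = 1 − ε/c = 1 − 1.08/1.31 = 1 − 0.8244 = 0.1756.

0.176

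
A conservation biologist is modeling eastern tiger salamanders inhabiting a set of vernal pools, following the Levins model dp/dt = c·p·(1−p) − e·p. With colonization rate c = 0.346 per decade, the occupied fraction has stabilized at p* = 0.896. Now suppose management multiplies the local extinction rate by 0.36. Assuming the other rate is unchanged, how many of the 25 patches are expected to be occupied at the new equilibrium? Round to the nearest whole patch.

24

Balance c(1−p*) = e gives e = 0.346×(1 − 0.89600) = 0.03598.
New p* = 1 − e/c = 1 − 0.01295/0.34600 = 0.96257.
Expected occupied = 25 × 0.96257 = 24.06 ≈ 24.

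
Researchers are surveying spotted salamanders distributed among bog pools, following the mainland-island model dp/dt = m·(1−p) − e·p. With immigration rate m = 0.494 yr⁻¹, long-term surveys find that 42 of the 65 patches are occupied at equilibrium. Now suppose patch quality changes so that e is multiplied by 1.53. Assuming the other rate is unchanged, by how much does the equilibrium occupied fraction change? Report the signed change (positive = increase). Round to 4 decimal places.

Observed p* = 42/65 = 0.64615.
Balance m(1−p*) = e·p* gives e = m(1−p*)/p* = 0.494×0.35385/0.64615 = 0.27053.
New p* = m/(m+e) = 0.49400/(0.49400+0.41391) = 0.54411.
Δp* = 0.54411 − 0.64615 = -0.10204.

-0.1020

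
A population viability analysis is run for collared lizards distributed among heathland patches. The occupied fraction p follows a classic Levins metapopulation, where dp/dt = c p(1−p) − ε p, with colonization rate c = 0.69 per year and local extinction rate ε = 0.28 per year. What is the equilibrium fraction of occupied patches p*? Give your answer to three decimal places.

0.594

At equilibrium, colonization balances extinction: c·p*·(1−p*) = ε·p*.
So p* = 1 − ε/c = 1 − 0.28/0.69 = 1 − 0.4058 = 0.5942.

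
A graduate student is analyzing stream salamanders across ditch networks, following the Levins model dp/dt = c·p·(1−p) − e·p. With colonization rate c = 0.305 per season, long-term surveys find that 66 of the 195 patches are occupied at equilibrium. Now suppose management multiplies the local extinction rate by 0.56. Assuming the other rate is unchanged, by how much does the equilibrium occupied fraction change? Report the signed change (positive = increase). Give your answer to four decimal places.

Observed p* = 66/195 = 0.33846.
Balance c(1−p*) = e gives e = 0.305×(1 − 0.33846) = 0.20177.
New p* = 1 − e/c = 1 − 0.11299/0.30500 = 0.62954.
Δp* = 0.62954 − 0.33846 = +0.29108.

0.2911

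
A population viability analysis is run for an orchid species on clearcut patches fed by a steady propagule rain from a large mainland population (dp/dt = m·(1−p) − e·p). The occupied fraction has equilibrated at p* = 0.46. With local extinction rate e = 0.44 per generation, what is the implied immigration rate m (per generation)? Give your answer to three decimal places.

At equilibrium m(1−p*) = e·p*, so m = e·p*/(1−p*).
m = 0.44 × 0.46 / 0.5400 = 0.2024/0.5400 = 0.3748.

0.375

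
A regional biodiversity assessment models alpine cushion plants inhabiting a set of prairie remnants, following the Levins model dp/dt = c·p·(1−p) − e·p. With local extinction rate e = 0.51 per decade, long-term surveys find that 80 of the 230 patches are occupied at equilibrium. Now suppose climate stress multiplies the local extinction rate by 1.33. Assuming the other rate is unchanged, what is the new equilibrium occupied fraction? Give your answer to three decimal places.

0.133

Observed p* = 80/230 = 0.34783.
Balance c(1−p*) = e gives c = e/(1 − 0.34783) = 0.51/0.65217 = 0.78200.
New p* = 1 − e/c = 1 − 0.67830/0.78200 = 0.13261.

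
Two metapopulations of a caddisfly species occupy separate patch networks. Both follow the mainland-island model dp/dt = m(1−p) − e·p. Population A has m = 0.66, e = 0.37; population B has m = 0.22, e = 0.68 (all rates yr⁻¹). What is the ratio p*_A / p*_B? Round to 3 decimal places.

A: p*_A = m/(m+e) = 0.66/1.0300 = 0.6408.
B: p*_B = 0.22/0.9000 = 0.2444.
p*_A / p*_B = 0.6408/0.2444 = 2.6214.

2.621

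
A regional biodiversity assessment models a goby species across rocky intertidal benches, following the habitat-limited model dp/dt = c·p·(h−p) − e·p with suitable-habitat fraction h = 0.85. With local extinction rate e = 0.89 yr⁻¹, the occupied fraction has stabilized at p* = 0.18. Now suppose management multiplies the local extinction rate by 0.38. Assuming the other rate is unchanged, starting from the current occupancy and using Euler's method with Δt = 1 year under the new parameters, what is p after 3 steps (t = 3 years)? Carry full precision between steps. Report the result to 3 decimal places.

Balance c(h−p*) = e gives c = e/(0.85 − 0.18000) = 0.89/0.67000 = 1.32836.
Starting from p₀ = 0.18000; update p ← p + (dp/dt)·Δt with the new parameters.
step 1: Δp = +0.09932, p = 0.27932
step 2: Δp = +0.11728, p = 0.39660
step 3: Δp = +0.10473, p = 0.50133

0.501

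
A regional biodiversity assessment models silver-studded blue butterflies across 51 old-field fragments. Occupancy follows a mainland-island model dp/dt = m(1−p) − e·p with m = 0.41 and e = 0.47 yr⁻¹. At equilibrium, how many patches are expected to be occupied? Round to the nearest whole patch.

p* = m/(m+e) = 0.41/0.8800 = 0.4659.
Expected occupied patches = N × p* = 51 × 0.4659 = 23.76 ≈ 24.

24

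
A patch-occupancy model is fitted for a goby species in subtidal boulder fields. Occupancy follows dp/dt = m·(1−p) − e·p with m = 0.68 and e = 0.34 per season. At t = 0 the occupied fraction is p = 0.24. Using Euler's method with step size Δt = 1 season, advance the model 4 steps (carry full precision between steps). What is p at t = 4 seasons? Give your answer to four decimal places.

0.6667

Update rule: p ← p + [m·(1−p) − e·p]·Δt with Δt = 1.
step 1: Δp = +0.43520, p = 0.67520
step 2: Δp = -0.00870, p = 0.66650
step 3: Δp = +0.00017, p = 0.66667
step 4: Δp = -0.00000, p = 0.66667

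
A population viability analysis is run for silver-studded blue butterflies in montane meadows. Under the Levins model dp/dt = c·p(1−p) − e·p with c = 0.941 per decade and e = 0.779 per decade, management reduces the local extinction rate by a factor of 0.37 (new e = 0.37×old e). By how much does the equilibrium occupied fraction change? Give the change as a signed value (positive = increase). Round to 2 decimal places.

0.52

Before: p* = 1 − 0.779/0.941 = 0.1722.
After the change, c = 0.941, e = 0.28823, so p* = 1 − 0.28823/0.941 = 0.6937.
Δp* = 0.6937 − 0.1722 = +0.5215.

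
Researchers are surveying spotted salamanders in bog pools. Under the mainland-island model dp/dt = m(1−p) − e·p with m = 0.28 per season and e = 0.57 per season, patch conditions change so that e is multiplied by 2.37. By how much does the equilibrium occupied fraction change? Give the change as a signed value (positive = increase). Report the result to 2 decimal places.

-0.16

Before: p* = 0.28/(0.28+0.57) = 0.3294.
After: m = 0.28, e = 1.3509; p* = 0.28/1.6309 = 0.1717.
Δp* = 0.1717 − 0.3294 = -0.1577.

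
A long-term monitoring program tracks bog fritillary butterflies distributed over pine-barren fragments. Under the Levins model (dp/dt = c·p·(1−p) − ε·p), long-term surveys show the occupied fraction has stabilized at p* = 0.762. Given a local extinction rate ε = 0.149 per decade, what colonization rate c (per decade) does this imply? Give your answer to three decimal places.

At equilibrium c(1−p*) = ε, so c = ε/(1−p*).
c = 0.149/(1 − 0.762) = 0.149/0.2380 = 0.6261.

0.626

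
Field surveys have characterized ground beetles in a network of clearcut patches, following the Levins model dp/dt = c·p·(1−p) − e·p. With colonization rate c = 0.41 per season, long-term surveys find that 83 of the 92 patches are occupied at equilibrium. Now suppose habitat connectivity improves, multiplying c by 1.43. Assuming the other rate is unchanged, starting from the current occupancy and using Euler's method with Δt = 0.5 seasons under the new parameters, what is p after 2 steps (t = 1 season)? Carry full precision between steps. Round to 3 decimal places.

0.916

Observed p* = 83/92 = 0.90217.
Balance c(1−p*) = e gives e = 0.41×(1 − 0.90217) = 0.04011.
Starting from p₀ = 0.90217; update p ← p + (dp/dt)·Δt with the new parameters.
step 1: Δp = +0.00778, p = 0.90995
step 2: Δp = +0.00577, p = 0.91573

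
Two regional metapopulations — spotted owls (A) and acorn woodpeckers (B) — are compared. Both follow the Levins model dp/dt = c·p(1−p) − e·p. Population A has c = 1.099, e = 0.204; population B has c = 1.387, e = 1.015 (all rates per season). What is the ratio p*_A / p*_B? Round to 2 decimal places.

3.04

A: p*_A = 1 − 0.204/1.099 = 0.8144.
B: p*_B = 1 − 1.015/1.387 = 0.2682.
p*_A / p*_B = 0.8144/0.2682 = 3.0364.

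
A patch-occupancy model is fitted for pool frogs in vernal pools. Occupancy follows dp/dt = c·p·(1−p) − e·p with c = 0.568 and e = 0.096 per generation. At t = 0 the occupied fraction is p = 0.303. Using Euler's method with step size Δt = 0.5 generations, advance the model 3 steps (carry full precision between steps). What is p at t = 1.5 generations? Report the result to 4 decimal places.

0.4451

Update rule: p ← p + [c·p·(1−p) − e·p]·Δt with Δt = 0.5.
p: 0.30300 → 0.34843  (Δp = +0.04543)
p: 0.34843 → 0.39619  (Δp = +0.04775)
p: 0.39619 → 0.44511  (Δp = +0.04892)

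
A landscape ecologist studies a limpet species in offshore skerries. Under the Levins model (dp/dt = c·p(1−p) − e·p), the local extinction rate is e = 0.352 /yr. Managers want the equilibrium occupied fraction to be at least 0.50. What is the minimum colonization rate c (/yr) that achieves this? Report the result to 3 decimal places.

0.704

p* = 1 − e/c ≥ 0.50 requires e/c ≤ 0.5000, i.e. c ≥ e/0.5000.
c_min = 0.352/0.5000 = 0.7040.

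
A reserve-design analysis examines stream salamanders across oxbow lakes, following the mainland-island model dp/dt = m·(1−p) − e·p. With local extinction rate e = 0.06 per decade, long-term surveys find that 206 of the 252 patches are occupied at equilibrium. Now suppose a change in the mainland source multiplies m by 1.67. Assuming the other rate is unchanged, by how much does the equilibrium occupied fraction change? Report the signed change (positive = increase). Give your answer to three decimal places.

Observed p* = 206/252 = 0.81746.
Balance m(1−p*) = e·p* gives m = e·p*/(1−p*) = 0.06×0.81746/0.18254 = 0.26870.
New p* = m/(m+e) = 0.44873/(0.44873+0.06000) = 0.88206.
Δp* = 0.88206 − 0.81746 = +0.06460.

0.065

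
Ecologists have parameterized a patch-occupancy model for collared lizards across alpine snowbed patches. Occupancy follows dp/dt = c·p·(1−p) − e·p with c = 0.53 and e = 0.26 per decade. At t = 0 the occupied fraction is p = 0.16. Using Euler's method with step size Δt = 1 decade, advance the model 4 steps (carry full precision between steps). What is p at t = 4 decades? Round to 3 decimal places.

Update rule: p ← p + [c·p·(1−p) − e·p]·Δt with Δt = 1.
t = 1: p = 0.16000 + (+0.02963) = 0.18963
t = 2: p = 0.18963 + (+0.03214) = 0.22177
t = 3: p = 0.22177 + (+0.03381) = 0.25559
t = 4: p = 0.25559 + (+0.03439) = 0.28997

0.290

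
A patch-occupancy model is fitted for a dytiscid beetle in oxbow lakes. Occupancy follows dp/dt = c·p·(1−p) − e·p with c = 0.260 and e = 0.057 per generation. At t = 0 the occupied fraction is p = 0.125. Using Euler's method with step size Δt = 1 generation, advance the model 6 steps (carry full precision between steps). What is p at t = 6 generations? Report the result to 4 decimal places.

0.2954

Update rule: p ← p + [c·p·(1−p) − e·p]·Δt with Δt = 1.
step 1: Δp = +0.02131, p = 0.14631
step 2: Δp = +0.02414, p = 0.17045
step 3: Δp = +0.02705, p = 0.19750
step 4: Δp = +0.02995, p = 0.22745
step 5: Δp = +0.03272, p = 0.26017
step 6: Δp = +0.03522, p = 0.29538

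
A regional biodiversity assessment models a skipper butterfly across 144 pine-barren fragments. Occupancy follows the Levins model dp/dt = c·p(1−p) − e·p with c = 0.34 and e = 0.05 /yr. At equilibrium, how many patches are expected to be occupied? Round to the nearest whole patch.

p* = 1 − e/c = 1 − 0.05/0.34 = 0.8529.
Expected occupied patches = N × p* = 144 × 0.8529 = 122.82 ≈ 123.

123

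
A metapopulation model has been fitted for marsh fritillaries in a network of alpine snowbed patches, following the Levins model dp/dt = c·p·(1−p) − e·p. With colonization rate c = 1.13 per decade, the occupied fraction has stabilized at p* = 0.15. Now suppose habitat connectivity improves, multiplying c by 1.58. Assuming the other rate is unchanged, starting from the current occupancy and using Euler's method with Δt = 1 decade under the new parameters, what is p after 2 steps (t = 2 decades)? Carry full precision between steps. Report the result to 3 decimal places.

0.329

Balance c(1−p*) = e gives e = 1.13×(1 − 0.15000) = 0.96050.
Starting from p₀ = 0.15000; update p ← p + (dp/dt)·Δt with the new parameters.
step 1: Δp = +0.08356, p = 0.23356
step 2: Δp = +0.09527, p = 0.32883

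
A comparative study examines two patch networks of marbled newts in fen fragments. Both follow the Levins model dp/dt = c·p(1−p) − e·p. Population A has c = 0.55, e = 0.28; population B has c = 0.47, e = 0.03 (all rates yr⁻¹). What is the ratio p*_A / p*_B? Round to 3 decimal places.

A: p*_A = 1 − 0.28/0.55 = 0.4909.
B: p*_B = 1 − 0.03/0.47 = 0.9362.
p*_A / p*_B = 0.4909/0.9362 = 0.5244.

0.524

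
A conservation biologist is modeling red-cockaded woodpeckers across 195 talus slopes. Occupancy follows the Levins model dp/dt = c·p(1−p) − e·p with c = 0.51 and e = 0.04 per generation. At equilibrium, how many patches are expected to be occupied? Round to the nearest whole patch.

180

p* = 1 − e/c = 1 − 0.04/0.51 = 0.9216.
Expected occupied patches = N × p* = 195 × 0.9216 = 179.71 ≈ 180.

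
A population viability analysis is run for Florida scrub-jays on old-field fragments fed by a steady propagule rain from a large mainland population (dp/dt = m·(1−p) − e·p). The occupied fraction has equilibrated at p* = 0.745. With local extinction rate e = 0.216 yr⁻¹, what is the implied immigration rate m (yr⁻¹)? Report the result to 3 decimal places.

At equilibrium m(1−p*) = e·p*, so m = e·p*/(1−p*).
m = 0.216 × 0.745 / 0.2550 = 0.1609/0.2550 = 0.6311.

0.631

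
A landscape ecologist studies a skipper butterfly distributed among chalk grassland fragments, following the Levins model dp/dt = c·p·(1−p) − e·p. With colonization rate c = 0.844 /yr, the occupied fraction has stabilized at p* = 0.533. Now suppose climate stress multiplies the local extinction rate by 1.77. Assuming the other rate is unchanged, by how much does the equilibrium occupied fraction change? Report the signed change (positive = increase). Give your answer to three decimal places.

-0.360

Balance c(1−p*) = e gives e = 0.844×(1 − 0.53300) = 0.39415.
New p* = 1 − e/c = 1 − 0.69765/0.84400 = 0.17340.
Δp* = 0.17340 − 0.53300 = -0.35960.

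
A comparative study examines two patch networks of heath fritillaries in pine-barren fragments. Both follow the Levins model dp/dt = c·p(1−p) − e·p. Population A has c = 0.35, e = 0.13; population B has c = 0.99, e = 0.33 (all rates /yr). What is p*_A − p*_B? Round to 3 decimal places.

A: p*_A = 1 − 0.13/0.35 = 0.6286.
B: p*_B = 1 − 0.33/0.99 = 0.6667.
p*_A − p*_B = 0.6286 − 0.6667 = -0.0381.

-0.038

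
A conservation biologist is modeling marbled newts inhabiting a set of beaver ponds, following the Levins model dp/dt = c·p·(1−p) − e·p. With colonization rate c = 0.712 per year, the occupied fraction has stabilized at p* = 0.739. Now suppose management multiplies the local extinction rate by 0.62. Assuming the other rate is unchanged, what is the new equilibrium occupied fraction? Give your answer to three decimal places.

0.838

Balance c(1−p*) = e gives e = 0.712×(1 − 0.73900) = 0.18583.
New p* = 1 − e/c = 1 − 0.11521/0.71200 = 0.83819.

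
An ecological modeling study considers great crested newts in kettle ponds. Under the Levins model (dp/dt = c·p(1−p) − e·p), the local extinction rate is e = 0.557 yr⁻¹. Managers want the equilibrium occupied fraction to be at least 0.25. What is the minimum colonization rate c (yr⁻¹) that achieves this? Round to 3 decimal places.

p* = 1 − e/c ≥ 0.25 requires e/c ≤ 0.7500, i.e. c ≥ e/0.7500.
c_min = 0.557/0.7500 = 0.7427.

0.743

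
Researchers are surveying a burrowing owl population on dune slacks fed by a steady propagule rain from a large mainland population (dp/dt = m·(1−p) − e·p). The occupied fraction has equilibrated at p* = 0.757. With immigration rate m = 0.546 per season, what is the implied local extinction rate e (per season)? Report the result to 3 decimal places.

At equilibrium m(1−p*) = e·p*, so e = m(1−p*)/p*.
e = 0.546 × 0.2430 / 0.757 = 0.1753.

0.175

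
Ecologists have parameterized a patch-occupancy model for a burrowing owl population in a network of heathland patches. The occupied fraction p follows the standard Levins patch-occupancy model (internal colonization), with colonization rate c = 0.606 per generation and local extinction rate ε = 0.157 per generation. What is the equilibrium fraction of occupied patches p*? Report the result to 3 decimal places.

At equilibrium, colonization balances extinction: c·p*·(1−p*) = ε·p*.
So p* = 1 − ε/c = 1 − 0.157/0.606 = 1 − 0.2591 = 0.7409.

0.741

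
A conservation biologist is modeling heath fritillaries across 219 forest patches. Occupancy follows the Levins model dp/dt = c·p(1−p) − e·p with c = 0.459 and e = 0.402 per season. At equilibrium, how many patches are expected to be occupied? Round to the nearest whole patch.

p* = 1 − e/c = 1 − 0.402/0.459 = 0.1242.
Expected occupied patches = N × p* = 219 × 0.1242 = 27.20 ≈ 27.

27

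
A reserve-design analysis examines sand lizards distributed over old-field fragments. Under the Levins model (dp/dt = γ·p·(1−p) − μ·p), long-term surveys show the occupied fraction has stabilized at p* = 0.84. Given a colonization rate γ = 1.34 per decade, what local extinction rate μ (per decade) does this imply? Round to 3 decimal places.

At equilibrium γ(1−p*) = μ.
μ = 1.34 × (1 − 0.84) = 1.34 × 0.1600 = 0.2144.

0.214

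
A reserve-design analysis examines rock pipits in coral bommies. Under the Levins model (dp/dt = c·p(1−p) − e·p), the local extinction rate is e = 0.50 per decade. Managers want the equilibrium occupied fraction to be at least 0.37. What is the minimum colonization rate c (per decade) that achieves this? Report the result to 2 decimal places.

p* = 1 − e/c ≥ 0.37 requires e/c ≤ 0.6300, i.e. c ≥ e/0.6300.
c_min = 0.50/0.6300 = 0.7937.

0.79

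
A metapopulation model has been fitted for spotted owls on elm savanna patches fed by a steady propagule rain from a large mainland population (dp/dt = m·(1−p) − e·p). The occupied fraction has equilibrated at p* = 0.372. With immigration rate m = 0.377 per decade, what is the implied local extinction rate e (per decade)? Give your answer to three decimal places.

0.636

At equilibrium m(1−p*) = e·p*, so e = m(1−p*)/p*.
e = 0.377 × 0.6280 / 0.372 = 0.6364.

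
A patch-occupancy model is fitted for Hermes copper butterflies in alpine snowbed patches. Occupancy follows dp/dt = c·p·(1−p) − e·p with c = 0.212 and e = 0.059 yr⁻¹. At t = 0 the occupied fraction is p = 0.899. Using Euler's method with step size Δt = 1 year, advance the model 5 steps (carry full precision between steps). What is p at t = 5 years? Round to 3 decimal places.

0.788

Update rule: p ← p + [c·p·(1−p) − e·p]·Δt with Δt = 1.
p: 0.89900 → 0.86521  (Δp = -0.03379)
p: 0.86521 → 0.83889  (Δp = -0.02632)
p: 0.83889 → 0.81804  (Δp = -0.02084)
p: 0.81804 → 0.80134  (Δp = -0.01671)
p: 0.80134 → 0.78781  (Δp = -0.01353)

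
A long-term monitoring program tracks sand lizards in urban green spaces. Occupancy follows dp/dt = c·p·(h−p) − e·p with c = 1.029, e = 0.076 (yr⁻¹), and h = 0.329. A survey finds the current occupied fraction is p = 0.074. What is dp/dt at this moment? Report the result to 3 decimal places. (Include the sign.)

0.014

Colonization term: c·p·(h−p) = 1.029×0.074×0.2550 = 0.01942.
Extinction term: e·p = 0.00562.
dp/dt = 0.01942 − 0.00562 = 0.01379.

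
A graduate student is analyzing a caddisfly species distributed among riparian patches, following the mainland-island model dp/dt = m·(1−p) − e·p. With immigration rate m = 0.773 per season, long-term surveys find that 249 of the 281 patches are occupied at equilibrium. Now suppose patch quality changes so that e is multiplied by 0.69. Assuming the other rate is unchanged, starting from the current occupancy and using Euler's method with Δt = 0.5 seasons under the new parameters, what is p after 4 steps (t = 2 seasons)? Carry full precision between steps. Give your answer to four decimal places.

Observed p* = 249/281 = 0.88612.
Balance m(1−p*) = e·p* gives e = m(1−p*)/p* = 0.773×0.11388/0.88612 = 0.09934.
Starting from p₀ = 0.88612; update p ← p + (dp/dt)·Δt with the new parameters.
step 1: Δp = +0.01364, p = 0.89977
step 2: Δp = +0.00790, p = 0.90767
step 3: Δp = +0.00458, p = 0.91225
step 4: Δp = +0.00265, p = 0.91490

0.9149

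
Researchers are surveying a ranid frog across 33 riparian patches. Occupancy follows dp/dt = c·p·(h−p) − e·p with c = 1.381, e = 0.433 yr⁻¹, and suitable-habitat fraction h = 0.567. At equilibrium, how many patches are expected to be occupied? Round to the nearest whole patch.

p* = h − e/c = 0.567 − 0.3135 = 0.2535.
Expected occupied patches = N × p* = 33 × 0.2535 = 8.36 ≈ 8.

8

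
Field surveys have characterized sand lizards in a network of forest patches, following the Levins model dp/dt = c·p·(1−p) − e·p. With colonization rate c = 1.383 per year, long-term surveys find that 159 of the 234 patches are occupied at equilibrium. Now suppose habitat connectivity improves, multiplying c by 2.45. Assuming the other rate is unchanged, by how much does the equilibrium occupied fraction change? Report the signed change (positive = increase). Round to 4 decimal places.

Observed p* = 159/234 = 0.67949.
Balance c(1−p*) = e gives e = 1.383×(1 − 0.67949) = 0.44327.
New p* = 1 − e/c = 1 − 0.44327/3.38835 = 0.86918.
Δp* = 0.86918 − 0.67949 = +0.18969.

0.1897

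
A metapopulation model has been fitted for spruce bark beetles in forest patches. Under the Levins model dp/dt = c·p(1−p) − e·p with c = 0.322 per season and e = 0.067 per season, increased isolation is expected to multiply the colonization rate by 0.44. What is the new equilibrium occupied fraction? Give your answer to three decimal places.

0.527

Before: p* = 1 − 0.067/0.322 = 0.7919.
After the change, c = 0.14168, e = 0.067, so p* = 1 − 0.067/0.14168 = 0.5271.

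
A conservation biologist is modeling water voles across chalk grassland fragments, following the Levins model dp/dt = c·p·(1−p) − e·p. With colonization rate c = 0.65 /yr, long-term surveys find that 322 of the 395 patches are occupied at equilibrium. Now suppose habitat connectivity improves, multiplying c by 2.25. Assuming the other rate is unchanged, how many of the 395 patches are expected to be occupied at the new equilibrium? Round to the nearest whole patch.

Observed p* = 322/395 = 0.81519.
Balance c(1−p*) = e gives e = 0.65×(1 − 0.81519) = 0.12013.
New p* = 1 − e/c = 1 − 0.12013/1.46250 = 0.91786.
Expected occupied = 395 × 0.91786 = 362.55 ≈ 363.

363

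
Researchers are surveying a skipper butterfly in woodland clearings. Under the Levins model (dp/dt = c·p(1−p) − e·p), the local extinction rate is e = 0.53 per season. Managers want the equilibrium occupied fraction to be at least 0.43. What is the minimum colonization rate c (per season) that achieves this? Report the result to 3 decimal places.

0.930

p* = 1 − e/c ≥ 0.43 requires e/c ≤ 0.5700, i.e. c ≥ e/0.5700.
c_min = 0.53/0.5700 = 0.9298.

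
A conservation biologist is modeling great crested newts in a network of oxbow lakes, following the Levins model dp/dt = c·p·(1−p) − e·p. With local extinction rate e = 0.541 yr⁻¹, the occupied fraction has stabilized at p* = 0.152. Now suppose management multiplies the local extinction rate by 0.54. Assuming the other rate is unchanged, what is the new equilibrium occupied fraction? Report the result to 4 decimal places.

0.5421

Balance c(1−p*) = e gives c = e/(1 − 0.15200) = 0.541/0.84800 = 0.63797.
New p* = 1 − e/c = 1 − 0.29214/0.63797 = 0.54208.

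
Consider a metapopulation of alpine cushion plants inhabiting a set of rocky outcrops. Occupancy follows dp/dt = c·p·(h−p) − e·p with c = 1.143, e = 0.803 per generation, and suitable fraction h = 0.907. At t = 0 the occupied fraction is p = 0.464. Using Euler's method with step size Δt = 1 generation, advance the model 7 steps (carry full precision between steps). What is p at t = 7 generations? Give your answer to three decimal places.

Update rule: p ← p + [c·p·(h−p) − e·p]·Δt with Δt = 1.
t = 1: p = 0.46400 + (-0.13765) = 0.32635
t = 2: p = 0.32635 + (-0.04547) = 0.28089
t = 3: p = 0.28089 + (-0.02454) = 0.25635
t = 4: p = 0.25635 + (-0.01520) = 0.24115
t = 5: p = 0.24115 + (-0.01011) = 0.23104
t = 6: p = 0.23104 + (-0.00702) = 0.22402
t = 7: p = 0.22402 + (-0.00501) = 0.21901

0.219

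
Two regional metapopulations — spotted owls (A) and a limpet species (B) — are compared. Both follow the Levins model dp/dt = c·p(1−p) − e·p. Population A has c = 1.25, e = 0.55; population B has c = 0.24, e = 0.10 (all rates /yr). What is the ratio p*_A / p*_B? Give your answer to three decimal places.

A: p*_A = 1 − 0.55/1.25 = 0.5600.
B: p*_B = 1 − 0.10/0.24 = 0.5833.
p*_A / p*_B = 0.5600/0.5833 = 0.9600.

0.960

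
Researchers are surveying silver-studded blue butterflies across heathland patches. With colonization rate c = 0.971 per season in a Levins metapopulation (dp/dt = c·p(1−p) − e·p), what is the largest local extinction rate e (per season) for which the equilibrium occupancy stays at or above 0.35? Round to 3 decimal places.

1 − e/c ≥ 0.35 ⇒ e ≤ c(1 − 0.35) = 0.971 × 0.6500.
e_max = 0.6311.

0.631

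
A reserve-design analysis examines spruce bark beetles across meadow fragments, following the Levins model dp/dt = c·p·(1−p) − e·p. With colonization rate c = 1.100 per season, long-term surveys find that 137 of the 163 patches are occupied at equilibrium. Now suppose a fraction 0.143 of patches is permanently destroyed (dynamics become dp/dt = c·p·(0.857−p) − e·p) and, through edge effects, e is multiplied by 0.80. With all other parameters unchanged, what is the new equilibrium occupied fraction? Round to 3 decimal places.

Observed p* = 137/163 = 0.84049.
Balance c(1−p*) = e gives e = 1.100×(1 − 0.84049) = 0.17546.
New p* = 0.857 − e/c = 0.857 − 0.14037/1.10000 = 0.72939.

0.729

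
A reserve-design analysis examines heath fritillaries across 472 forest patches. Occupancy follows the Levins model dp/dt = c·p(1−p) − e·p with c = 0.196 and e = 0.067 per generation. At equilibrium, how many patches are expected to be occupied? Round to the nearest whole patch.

p* = 1 − e/c = 1 − 0.067/0.196 = 0.6582.
Expected occupied patches = N × p* = 472 × 0.6582 = 310.65 ≈ 311.

311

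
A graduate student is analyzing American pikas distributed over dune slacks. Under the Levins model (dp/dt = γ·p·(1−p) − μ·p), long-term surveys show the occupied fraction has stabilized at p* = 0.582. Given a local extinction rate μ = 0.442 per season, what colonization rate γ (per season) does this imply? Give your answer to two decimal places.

At equilibrium γ(1−p*) = μ, so γ = μ/(1−p*).
γ = 0.442/(1 − 0.582) = 0.442/0.4180 = 1.0574.

1.06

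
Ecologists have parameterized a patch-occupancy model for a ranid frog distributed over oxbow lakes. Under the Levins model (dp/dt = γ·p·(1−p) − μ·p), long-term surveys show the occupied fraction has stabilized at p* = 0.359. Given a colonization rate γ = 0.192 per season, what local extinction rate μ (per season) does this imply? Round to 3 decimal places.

At equilibrium γ(1−p*) = μ.
μ = 0.192 × (1 − 0.359) = 0.192 × 0.6410 = 0.1231.

0.123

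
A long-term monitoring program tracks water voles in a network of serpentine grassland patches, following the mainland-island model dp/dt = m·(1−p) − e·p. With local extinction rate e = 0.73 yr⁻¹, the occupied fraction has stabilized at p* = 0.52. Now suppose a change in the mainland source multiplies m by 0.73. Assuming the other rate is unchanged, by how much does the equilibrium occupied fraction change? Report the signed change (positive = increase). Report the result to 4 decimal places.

Balance m(1−p*) = e·p* gives m = e·p*/(1−p*) = 0.73×0.52000/0.48000 = 0.79083.
New p* = m/(m+e) = 0.57731/(0.57731+0.73000) = 0.44160.
Δp* = 0.44160 − 0.52000 = -0.07840.

-0.0784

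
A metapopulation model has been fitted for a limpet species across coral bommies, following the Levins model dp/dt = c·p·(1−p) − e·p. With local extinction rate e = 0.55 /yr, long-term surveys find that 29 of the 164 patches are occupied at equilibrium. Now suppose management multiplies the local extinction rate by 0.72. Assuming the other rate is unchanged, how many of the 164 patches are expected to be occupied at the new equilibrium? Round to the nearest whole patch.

Observed p* = 29/164 = 0.17683.
Balance c(1−p*) = e gives c = e/(1 − 0.17683) = 0.55/0.82317 = 0.66815.
New p* = 1 − e/c = 1 − 0.39600/0.66815 = 0.40732.
Expected occupied = 164 × 0.40732 = 66.80 ≈ 67.

67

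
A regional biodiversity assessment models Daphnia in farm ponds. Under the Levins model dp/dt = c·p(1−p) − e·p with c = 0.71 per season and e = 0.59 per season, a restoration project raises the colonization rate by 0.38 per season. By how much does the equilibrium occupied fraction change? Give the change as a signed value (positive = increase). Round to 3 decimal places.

Before: p* = 1 − 0.59/0.71 = 0.1690.
After the change, c = 1.09, e = 0.59, so p* = 1 − 0.59/1.09 = 0.4587.
Δp* = 0.4587 − 0.1690 = +0.2897.

0.290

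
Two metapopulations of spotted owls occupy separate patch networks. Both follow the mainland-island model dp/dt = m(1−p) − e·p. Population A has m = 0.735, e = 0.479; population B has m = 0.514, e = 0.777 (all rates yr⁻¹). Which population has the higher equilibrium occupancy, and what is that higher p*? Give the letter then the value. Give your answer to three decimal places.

A, 0.605

A: p*_A = m/(m+e) = 0.735/1.2140 = 0.6054.
B: p*_B = 0.514/1.2910 = 0.3981.
A is higher at 0.6054.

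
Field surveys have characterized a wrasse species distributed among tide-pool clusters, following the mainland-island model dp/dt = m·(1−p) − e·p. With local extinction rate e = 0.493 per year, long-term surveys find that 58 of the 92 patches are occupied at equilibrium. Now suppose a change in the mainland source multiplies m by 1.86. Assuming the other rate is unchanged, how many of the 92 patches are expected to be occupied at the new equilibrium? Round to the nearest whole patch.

Observed p* = 58/92 = 0.63043.
Balance m(1−p*) = e·p* gives m = e·p*/(1−p*) = 0.493×0.63043/0.36957 = 0.84098.
New p* = m/(m+e) = 1.56422/(1.56422+0.49300) = 0.76036.
Expected occupied = 92 × 0.76036 = 69.95 ≈ 70.

70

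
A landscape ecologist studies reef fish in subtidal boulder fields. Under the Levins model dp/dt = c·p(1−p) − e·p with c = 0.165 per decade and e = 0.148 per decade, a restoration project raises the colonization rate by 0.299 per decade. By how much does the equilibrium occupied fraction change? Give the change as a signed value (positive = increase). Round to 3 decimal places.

0.578

Before: p* = 1 − 0.148/0.165 = 0.1030.
After the change, c = 0.464, e = 0.148, so p* = 1 − 0.148/0.464 = 0.6810.
Δp* = 0.6810 − 0.1030 = +0.5780.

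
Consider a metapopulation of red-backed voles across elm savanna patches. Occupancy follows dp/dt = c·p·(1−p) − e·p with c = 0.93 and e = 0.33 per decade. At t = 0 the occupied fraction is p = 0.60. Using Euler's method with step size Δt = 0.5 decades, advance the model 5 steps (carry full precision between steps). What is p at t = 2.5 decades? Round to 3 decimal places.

0.637

Update rule: p ← p + [c·p·(1−p) − e·p]·Δt with Δt = 0.5.
p: 0.60000 → 0.61260  (Δp = +0.01260)
p: 0.61260 → 0.62188  (Δp = +0.00928)
p: 0.62188 → 0.62861  (Δp = +0.00673)
p: 0.62861 → 0.63345  (Δp = +0.00484)
p: 0.63345 → 0.63690  (Δp = +0.00345)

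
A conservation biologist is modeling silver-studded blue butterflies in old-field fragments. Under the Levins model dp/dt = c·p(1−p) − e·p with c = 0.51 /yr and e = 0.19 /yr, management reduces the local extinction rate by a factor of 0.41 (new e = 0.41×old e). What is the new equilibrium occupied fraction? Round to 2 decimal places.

Before: p* = 1 − 0.19/0.51 = 0.6275.
After the change, c = 0.51, e = 0.0779, so p* = 1 − 0.0779/0.51 = 0.8473.

0.85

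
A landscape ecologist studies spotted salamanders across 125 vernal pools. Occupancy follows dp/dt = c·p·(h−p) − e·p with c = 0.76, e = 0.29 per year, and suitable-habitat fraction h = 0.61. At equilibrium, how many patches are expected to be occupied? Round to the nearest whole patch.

p* = h − e/c = 0.61 − 0.3816 = 0.2284.
Expected occupied patches = N × p* = 125 × 0.2284 = 28.55 ≈ 29.

29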